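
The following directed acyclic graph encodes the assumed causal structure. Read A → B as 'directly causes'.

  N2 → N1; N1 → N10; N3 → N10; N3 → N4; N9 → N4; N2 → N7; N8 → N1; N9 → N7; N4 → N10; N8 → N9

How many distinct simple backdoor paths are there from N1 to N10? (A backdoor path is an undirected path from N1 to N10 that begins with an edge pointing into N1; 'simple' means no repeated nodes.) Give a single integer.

A backdoor path from N1 to N10 is any simple undirected path whose first edge points into N1 (i.e. leaves N1 via a parent).
Parents of N1: {N2, N8}.
Enumerating:
  P1: N1 <- N2 -> N7 <- N9 -> N4 <- N3 -> N10
  P2: N1 <- N2 -> N7 <- N9 -> N4 -> N10
  P3: N1 <- N8 -> N9 -> N4 <- N3 -> N10
  P4: N1 <- N8 -> N9 -> N4 -> N10
That exhausts the simple backdoor paths. Count: 4.

4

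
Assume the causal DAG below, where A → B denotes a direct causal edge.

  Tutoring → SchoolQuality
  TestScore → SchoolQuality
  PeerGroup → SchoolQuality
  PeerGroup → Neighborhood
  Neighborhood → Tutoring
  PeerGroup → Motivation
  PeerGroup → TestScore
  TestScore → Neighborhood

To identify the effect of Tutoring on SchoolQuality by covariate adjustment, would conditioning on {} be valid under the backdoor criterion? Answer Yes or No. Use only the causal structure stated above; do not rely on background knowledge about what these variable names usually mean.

Backdoor paths from Tutoring to SchoolQuality (paths whose first edge points into Tutoring):
  P1: Tutoring <- Neighborhood <- PeerGroup -> TestScore -> SchoolQuality
  P2: Tutoring <- Neighborhood <- PeerGroup -> SchoolQuality
  P3: Tutoring <- Neighborhood <- TestScore <- PeerGroup -> SchoolQuality
  P4: Tutoring <- Neighborhood <- TestScore -> SchoolQuality
Condition 1 (no descendant of Tutoring in the set): holds — descendants of Tutoring are {SchoolQuality}; none are in {}.
Condition 2 (every backdoor path blocked by {}):
  P1: open — no interior node is in the conditioning set.
  P2: open — no interior node is in the conditioning set.
  P3: open — no interior node is in the conditioning set.
  P4: open — no interior node is in the conditioning set.
{} does not satisfy the backdoor criterion.

No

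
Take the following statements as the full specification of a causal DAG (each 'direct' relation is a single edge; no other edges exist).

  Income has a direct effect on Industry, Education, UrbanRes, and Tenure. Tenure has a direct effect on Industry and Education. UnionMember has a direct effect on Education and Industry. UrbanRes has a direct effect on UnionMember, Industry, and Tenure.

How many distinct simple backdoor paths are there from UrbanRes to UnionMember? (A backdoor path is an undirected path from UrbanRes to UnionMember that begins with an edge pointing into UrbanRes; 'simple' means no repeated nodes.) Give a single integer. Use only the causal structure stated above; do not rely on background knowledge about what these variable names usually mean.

A backdoor path from UrbanRes to UnionMember is any simple undirected path whose first edge points into UrbanRes (i.e. leaves UrbanRes via a parent).
Parents of UrbanRes: {Income}.
Enumerating:
  P1: UrbanRes <- Income -> Tenure -> Education <- UnionMember
  P2: UrbanRes <- Income -> Tenure -> Industry <- UnionMember
  P3: UrbanRes <- Income -> Education <- Tenure -> Industry <- UnionMember
  P4: UrbanRes <- Income -> Education <- UnionMember
  P5: UrbanRes <- Income -> Industry <- Tenure -> Education <- UnionMember
  P6: UrbanRes <- Income -> Industry <- UnionMember
That exhausts the simple backdoor paths. Count: 6.

6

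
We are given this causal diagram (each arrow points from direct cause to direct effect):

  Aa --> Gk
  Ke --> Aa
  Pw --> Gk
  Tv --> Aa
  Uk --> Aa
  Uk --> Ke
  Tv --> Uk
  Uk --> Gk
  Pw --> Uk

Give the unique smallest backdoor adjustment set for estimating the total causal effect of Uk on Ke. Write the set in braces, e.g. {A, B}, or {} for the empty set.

Variables eligible for adjustment (non-descendants of Uk, excluding Uk and Ke): {Pw, Tv}.
Backdoor paths from Uk to Ke:
  P1: Uk <- Tv -> Aa <- Ke
  P2: Uk <- Pw -> Gk <- Aa <- Ke
Each backdoor path contains an unconditioned collider, so every path is already blocked with the empty conditioning set:
  P1: blocked at collider Aa (neither it nor any descendant is in the conditioning set).
  P2: blocked at collider Gk (neither it nor any descendant is in the conditioning set).
The empty set is therefore the unique smallest valid set.

{}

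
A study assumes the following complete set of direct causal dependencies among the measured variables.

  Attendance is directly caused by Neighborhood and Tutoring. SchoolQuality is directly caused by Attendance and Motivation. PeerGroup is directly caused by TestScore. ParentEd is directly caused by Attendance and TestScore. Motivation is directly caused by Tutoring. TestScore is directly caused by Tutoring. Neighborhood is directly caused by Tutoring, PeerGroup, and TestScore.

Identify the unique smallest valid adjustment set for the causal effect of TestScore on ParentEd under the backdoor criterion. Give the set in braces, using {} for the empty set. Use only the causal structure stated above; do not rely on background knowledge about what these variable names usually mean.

{Tutoring}

Variables eligible for adjustment (non-descendants of TestScore, excluding TestScore and ParentEd): {Motivation, Tutoring}.
Backdoor paths from TestScore to ParentEd:
  P1: TestScore <- Tutoring -> Neighborhood -> Attendance -> ParentEd
  P2: TestScore <- Tutoring -> Attendance -> ParentEd
  P3: TestScore <- Tutoring -> Motivation -> SchoolQuality <- Attendance -> ParentEd
The empty set is not sufficient: P1 (TestScore <- Tutoring -> Neighborhood -> Attendance -> ParentEd) has no collider blocking it and no conditioned non-collider, so it is open.
Try {Tutoring}:
  P1: blocked at fork node Tutoring ∈ conditioning set.
  P2: blocked at fork node Tutoring ∈ conditioning set.
  P3: blocked at fork node Tutoring ∈ conditioning set.
{Tutoring} contains no descendant of TestScore and blocks every backdoor path.
No other singleton works — e.g. {Motivation} leaves P1 open — so {Tutoring} is the unique smallest valid adjustment set.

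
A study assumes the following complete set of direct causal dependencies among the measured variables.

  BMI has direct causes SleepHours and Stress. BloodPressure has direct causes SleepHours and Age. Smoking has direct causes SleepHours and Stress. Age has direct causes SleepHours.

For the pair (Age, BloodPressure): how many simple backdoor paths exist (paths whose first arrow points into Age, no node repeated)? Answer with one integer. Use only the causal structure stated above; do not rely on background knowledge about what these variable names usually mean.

A backdoor path from Age to BloodPressure is any simple undirected path whose first edge points into Age (i.e. leaves Age via a parent).
Parents of Age: {SleepHours}.
Enumerating:
  P1: Age <- SleepHours -> BloodPressure
That exhausts the simple backdoor paths. Count: 1.

1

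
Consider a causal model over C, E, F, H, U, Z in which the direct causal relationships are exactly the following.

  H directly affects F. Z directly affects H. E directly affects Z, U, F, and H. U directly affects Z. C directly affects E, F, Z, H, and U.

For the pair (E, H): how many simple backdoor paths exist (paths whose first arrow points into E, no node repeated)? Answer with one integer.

4

A backdoor path from E to H is any simple undirected path whose first edge points into E (i.e. leaves E via a parent).
Parents of E: {C}.
Enumerating:
  P1: E <- C -> U -> Z -> H
  P2: E <- C -> Z -> H
  P3: E <- C -> H
  P4: E <- C -> F <- H
That exhausts the simple backdoor paths. Count: 4.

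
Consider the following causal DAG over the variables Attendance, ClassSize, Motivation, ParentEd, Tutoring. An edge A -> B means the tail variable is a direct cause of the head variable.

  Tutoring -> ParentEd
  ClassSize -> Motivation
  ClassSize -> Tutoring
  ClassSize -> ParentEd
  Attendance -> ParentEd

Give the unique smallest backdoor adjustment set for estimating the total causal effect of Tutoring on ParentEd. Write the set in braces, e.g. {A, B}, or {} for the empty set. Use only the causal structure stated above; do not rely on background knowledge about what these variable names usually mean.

{ClassSize}

Variables eligible for adjustment (non-descendants of Tutoring, excluding Tutoring and ParentEd): {Attendance, ClassSize, Motivation}.
Backdoor paths from Tutoring to ParentEd:
  P1: Tutoring <- ClassSize -> ParentEd
The empty set is not sufficient: P1 (Tutoring <- ClassSize -> ParentEd) has no collider blocking it and no conditioned non-collider, so it is open.
Try {ClassSize}:
  P1: blocked at fork node ClassSize ∈ conditioning set.
{ClassSize} contains no descendant of Tutoring and blocks every backdoor path.
No other singleton works — e.g. {Attendance} leaves P1 open — so {ClassSize} is the unique smallest valid adjustment set.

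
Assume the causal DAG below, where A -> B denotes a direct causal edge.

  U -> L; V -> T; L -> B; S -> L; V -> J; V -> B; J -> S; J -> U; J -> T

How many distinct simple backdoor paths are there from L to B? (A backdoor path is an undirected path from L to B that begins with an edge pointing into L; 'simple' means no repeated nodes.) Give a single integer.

4

A backdoor path from L to B is any simple undirected path whose first edge points into L (i.e. leaves L via a parent).
Parents of L: {S, U}.
Enumerating:
  P1: L <- U <- J <- V -> B
  P2: L <- U <- J -> T <- V -> B
  P3: L <- S <- J <- V -> B
  P4: L <- S <- J -> T <- V -> B
That exhausts the simple backdoor paths. Count: 4.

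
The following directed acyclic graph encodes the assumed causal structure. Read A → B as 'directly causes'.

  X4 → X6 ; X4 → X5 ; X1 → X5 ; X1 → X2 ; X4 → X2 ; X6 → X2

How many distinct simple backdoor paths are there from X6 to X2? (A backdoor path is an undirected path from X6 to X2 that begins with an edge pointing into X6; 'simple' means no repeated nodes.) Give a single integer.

2

A backdoor path from X6 to X2 is any simple undirected path whose first edge points into X6 (i.e. leaves X6 via a parent).
Parents of X6: {X4}.
Enumerating:
  P1: X6 <- X4 -> X5 <- X1 -> X2
  P2: X6 <- X4 -> X2
That exhausts the simple backdoor paths. Count: 2.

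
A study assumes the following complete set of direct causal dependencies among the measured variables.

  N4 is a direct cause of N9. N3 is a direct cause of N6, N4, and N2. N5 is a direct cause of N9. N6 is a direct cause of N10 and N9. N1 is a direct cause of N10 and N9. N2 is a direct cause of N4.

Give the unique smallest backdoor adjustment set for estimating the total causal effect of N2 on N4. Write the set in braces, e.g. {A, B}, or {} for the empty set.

{N3}

Variables eligible for adjustment (non-descendants of N2, excluding N2 and N4): {N1, N10, N3, N5, N6}.
Backdoor paths from N2 to N4:
  P1: N2 <- N3 -> N6 -> N9 <- N4
  P2: N2 <- N3 -> N6 -> N10 <- N1 -> N9 <- N4
  P3: N2 <- N3 -> N4
The empty set is not sufficient: P3 (N2 <- N3 -> N4) has no collider blocking it and no conditioned non-collider, so it is open.
Try {N3}:
  P1: blocked at fork node N3 ∈ conditioning set.
  P2: blocked at fork node N3 ∈ conditioning set.
  P3: blocked at fork node N3 ∈ conditioning set.
{N3} contains no descendant of N2 and blocks every backdoor path.
No other singleton works — e.g. {N1} leaves P3 open — so {N3} is the unique smallest valid adjustment set.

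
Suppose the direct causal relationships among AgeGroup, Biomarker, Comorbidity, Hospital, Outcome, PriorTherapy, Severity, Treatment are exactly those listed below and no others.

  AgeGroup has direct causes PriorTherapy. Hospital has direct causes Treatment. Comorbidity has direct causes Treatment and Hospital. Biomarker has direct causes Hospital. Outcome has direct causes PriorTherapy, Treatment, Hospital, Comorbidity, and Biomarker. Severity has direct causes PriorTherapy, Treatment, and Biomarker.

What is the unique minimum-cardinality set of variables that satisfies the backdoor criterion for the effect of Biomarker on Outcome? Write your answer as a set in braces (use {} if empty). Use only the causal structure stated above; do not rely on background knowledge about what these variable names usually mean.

{Hospital}

Variables eligible for adjustment (non-descendants of Biomarker, excluding Biomarker and Outcome): {AgeGroup, Comorbidity, Hospital, PriorTherapy, Treatment}.
Backdoor paths from Biomarker to Outcome:
  P1: Biomarker <- Hospital <- Treatment -> Severity <- PriorTherapy -> Outcome
  P2: Biomarker <- Hospital <- Treatment -> Comorbidity -> Outcome
  P3: Biomarker <- Hospital <- Treatment -> Outcome
  P4: Biomarker <- Hospital -> Comorbidity <- Treatment -> Severity <- PriorTherapy -> Outcome
  P5: Biomarker <- Hospital -> Comorbidity <- Treatment -> Outcome
  P6: Biomarker <- Hospital -> Comorbidity -> Outcome
  P7: Biomarker <- Hospital -> Outcome
The empty set is not sufficient: P2 (Biomarker <- Hospital <- Treatment -> Comorbidity -> Outcome) has no collider blocking it and no conditioned non-collider, so it is open.
Try {Hospital}:
  P1: blocked at chain node Hospital ∈ conditioning set.
  P2: blocked at chain node Hospital ∈ conditioning set.
  P3: blocked at chain node Hospital ∈ conditioning set.
  P4: blocked at fork node Hospital ∈ conditioning set.
  P5: blocked at fork node Hospital ∈ conditioning set.
  P6: blocked at fork node Hospital ∈ conditioning set.
  P7: blocked at fork node Hospital ∈ conditioning set.
{Hospital} contains no descendant of Biomarker and blocks every backdoor path.
No other singleton works — e.g. {Treatment} leaves P6 open — so {Hospital} is the unique smallest valid adjustment set.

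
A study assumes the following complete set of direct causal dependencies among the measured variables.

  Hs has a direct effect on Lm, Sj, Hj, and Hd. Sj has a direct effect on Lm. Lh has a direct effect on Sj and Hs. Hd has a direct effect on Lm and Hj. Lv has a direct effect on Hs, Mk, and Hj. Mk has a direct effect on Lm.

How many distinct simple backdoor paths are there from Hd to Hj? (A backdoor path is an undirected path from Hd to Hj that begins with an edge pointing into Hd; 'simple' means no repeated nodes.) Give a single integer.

5

A backdoor path from Hd to Hj is any simple undirected path whose first edge points into Hd (i.e. leaves Hd via a parent).
Parents of Hd: {Hs}.
Enumerating:
  P1: Hd <- Hs <- Lh -> Sj -> Lm <- Mk <- Lv -> Hj
  P2: Hd <- Hs <- Lv -> Hj
  P3: Hd <- Hs -> Sj -> Lm <- Mk <- Lv -> Hj
  P4: Hd <- Hs -> Lm <- Mk <- Lv -> Hj
  P5: Hd <- Hs -> Hj
That exhausts the simple backdoor paths. Count: 5.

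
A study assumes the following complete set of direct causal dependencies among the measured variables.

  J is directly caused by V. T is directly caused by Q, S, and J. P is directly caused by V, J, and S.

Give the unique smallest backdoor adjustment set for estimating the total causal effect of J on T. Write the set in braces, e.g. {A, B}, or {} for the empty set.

Variables eligible for adjustment (non-descendants of J, excluding J and T): {Q, S, V}.
Backdoor paths from J to T:
  P1: J <- V -> P <- S -> T
Each backdoor path contains an unconditioned collider, so every path is already blocked with the empty conditioning set:
  P1: blocked at collider P (neither it nor any descendant is in the conditioning set).
The empty set is therefore the unique smallest valid set.

{}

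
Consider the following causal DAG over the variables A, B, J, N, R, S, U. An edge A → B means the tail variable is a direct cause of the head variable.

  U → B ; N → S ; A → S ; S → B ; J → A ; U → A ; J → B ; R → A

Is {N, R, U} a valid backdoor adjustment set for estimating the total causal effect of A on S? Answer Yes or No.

Yes

Backdoor paths from A to S (paths whose first edge points into A):
  P1: A <- J -> B <- S
  P2: A <- U -> B <- S
Condition 1 (no descendant of A in the set): holds — descendants of A are {B, S}; none are in {N, R, U}.
Condition 2 (every backdoor path blocked by {N, R, U}):
  P1: blocked at collider B (neither it nor any descendant is in the conditioning set).
  P2: blocked at fork node U ∈ conditioning set.
{N, R, U} satisfies the backdoor criterion.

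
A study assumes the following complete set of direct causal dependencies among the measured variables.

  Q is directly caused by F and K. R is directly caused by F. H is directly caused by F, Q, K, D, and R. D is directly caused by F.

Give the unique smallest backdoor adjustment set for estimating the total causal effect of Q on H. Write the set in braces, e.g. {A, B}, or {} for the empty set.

{F, K}

Variables eligible for adjustment (non-descendants of Q, excluding Q and H): {D, F, K, R}.
Backdoor paths from Q to H:
  P1: Q <- F -> D -> H
  P2: Q <- F -> R -> H
  P3: Q <- F -> H
  P4: Q <- K -> H
The empty set is not sufficient: P1 (Q <- F -> D -> H) has no collider blocking it and no conditioned non-collider, so it is open.
Try {F, K}:
  P1: blocked at fork node F ∈ conditioning set.
  P2: blocked at fork node F ∈ conditioning set.
  P3: blocked at fork node F ∈ conditioning set.
  P4: blocked at fork node K ∈ conditioning set.
{F, K} contains no descendant of Q and blocks every backdoor path.
Every element of {F, K} is needed (dropping F leaves P1 open; dropping K leaves P4 open), so no proper subset is valid.
Among all size-2 subsets of the eligible variables, only {F, K} blocks every backdoor path, so it is the unique smallest valid adjustment set.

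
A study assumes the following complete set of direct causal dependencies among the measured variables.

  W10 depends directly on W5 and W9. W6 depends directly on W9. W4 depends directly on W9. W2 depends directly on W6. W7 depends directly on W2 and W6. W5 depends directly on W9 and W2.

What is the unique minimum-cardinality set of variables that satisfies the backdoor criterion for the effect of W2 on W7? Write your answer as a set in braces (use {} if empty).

{W6}

Variables eligible for adjustment (non-descendants of W2, excluding W2 and W7): {W4, W6, W9}.
Backdoor paths from W2 to W7:
  P1: W2 <- W6 -> W7
The empty set is not sufficient: P1 (W2 <- W6 -> W7) has no collider blocking it and no conditioned non-collider, so it is open.
Try {W6}:
  P1: blocked at fork node W6 ∈ conditioning set.
{W6} contains no descendant of W2 and blocks every backdoor path.
No other singleton works — e.g. {W9} leaves P1 open — so {W6} is the unique smallest valid adjustment set.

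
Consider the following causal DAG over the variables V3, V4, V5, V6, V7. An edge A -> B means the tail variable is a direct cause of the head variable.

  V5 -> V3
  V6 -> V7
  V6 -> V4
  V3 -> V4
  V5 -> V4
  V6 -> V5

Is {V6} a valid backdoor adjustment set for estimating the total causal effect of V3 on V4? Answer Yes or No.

Backdoor paths from V3 to V4 (paths whose first edge points into V3):
  P1: V3 <- V5 <- V6 -> V4
  P2: V3 <- V5 -> V4
Condition 1 (no descendant of V3 in the set): holds — descendants of V3 are {V4}; none are in {V6}.
Condition 2 (every backdoor path blocked by {V6}):
  P1: blocked at fork node V6 ∈ conditioning set.
  P2: open — no interior node is in the conditioning set.
{V6} does not satisfy the backdoor criterion.

No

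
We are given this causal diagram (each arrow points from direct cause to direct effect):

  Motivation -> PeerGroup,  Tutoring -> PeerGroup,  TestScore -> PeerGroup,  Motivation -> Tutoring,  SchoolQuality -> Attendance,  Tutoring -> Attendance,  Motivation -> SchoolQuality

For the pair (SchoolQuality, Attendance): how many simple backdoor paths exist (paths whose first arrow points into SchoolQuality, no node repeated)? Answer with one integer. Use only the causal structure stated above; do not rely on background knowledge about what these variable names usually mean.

2

A backdoor path from SchoolQuality to Attendance is any simple undirected path whose first edge points into SchoolQuality (i.e. leaves SchoolQuality via a parent).
Parents of SchoolQuality: {Motivation}.
Enumerating:
  P1: SchoolQuality <- Motivation -> Tutoring -> Attendance
  P2: SchoolQuality <- Motivation -> PeerGroup <- Tutoring -> Attendance
That exhausts the simple backdoor paths. Count: 2.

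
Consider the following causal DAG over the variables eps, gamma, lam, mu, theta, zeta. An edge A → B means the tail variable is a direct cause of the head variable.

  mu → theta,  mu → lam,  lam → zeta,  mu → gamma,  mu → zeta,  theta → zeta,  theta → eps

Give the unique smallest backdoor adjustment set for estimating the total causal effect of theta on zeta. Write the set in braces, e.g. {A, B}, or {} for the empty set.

Variables eligible for adjustment (non-descendants of theta, excluding theta and zeta): {gamma, lam, mu}.
Backdoor paths from theta to zeta:
  P1: theta <- mu -> lam -> zeta
  P2: theta <- mu -> zeta
The empty set is not sufficient: P1 (theta <- mu -> lam -> zeta) has no collider blocking it and no conditioned non-collider, so it is open.
Try {mu}:
  P1: blocked at fork node mu ∈ conditioning set.
  P2: blocked at fork node mu ∈ conditioning set.
{mu} contains no descendant of theta and blocks every backdoor path.
No other singleton works — e.g. {gamma} leaves P1 open — so {mu} is the unique smallest valid adjustment set.

{mu}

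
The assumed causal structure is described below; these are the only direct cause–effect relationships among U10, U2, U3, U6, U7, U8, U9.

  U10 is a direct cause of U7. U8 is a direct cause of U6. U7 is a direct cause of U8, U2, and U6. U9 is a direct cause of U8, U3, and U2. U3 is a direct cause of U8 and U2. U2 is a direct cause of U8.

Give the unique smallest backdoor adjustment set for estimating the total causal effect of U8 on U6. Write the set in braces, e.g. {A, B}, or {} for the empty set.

{U7}

Variables eligible for adjustment (non-descendants of U8, excluding U8 and U6): {U10, U2, U3, U7, U9}.
Backdoor paths from U8 to U6:
  P1: U8 <- U9 -> U3 -> U2 <- U7 -> U6
  P2: U8 <- U9 -> U2 <- U7 -> U6
  P3: U8 <- U3 <- U9 -> U2 <- U7 -> U6
  P4: U8 <- U3 -> U2 <- U7 -> U6
  P5: U8 <- U7 -> U6
  P6: U8 <- U2 <- U7 -> U6
The empty set is not sufficient: P5 (U8 <- U7 -> U6) has no collider blocking it and no conditioned non-collider, so it is open.
Try {U7}:
  P1: blocked at collider U2 (neither it nor any descendant is in the conditioning set).
  P2: blocked at collider U2 (neither it nor any descendant is in the conditioning set).
  P3: blocked at collider U2 (neither it nor any descendant is in the conditioning set).
  P4: blocked at collider U2 (neither it nor any descendant is in the conditioning set).
  P5: blocked at fork node U7 ∈ conditioning set.
  P6: blocked at fork node U7 ∈ conditioning set.
{U7} contains no descendant of U8 and blocks every backdoor path.
No other singleton works — e.g. {U9} leaves P5 open — so {U7} is the unique smallest valid adjustment set.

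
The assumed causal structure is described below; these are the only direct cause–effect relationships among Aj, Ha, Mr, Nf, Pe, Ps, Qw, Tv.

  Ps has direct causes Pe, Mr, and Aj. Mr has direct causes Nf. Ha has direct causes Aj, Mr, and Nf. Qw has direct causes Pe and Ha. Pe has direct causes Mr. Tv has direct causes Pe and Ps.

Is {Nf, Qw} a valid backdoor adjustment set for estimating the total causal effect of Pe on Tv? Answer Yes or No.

No

Backdoor paths from Pe to Tv (paths whose first edge points into Pe):
  P1: Pe <- Mr <- Nf -> Ha <- Aj -> Ps -> Tv
  P2: Pe <- Mr -> Ha <- Aj -> Ps -> Tv
  P3: Pe <- Mr -> Ps -> Tv
Condition 1 (no descendant of Pe in the set): FAILS — Qw is a descendant of Pe.
Condition 2 (every backdoor path blocked by {Nf, Qw}):
  P1: blocked at fork node Nf ∈ conditioning set.
  P2: open — collider(s) Ha are conditioned on (or have a conditioned descendant) and no non-collider on the path is in the set.
  P3: open — no interior node is in the conditioning set.
{Nf, Qw} does not satisfy the backdoor criterion.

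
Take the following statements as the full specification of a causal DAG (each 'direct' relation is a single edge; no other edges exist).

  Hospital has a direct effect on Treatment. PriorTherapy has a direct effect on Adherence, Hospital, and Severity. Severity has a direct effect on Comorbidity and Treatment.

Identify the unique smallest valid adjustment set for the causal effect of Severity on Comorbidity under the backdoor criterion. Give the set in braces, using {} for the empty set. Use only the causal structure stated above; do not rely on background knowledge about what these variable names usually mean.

{}

Variables eligible for adjustment (non-descendants of Severity, excluding Severity and Comorbidity): {Adherence, Hospital, PriorTherapy}.
Backdoor paths from Severity to Comorbidity:
  (none)
With no backdoor paths the empty set already satisfies the criterion, and it is trivially minimal.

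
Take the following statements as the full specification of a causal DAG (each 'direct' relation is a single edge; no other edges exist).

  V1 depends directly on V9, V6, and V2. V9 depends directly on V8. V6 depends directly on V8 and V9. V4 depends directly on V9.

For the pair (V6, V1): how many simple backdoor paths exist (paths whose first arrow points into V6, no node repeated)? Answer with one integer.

A backdoor path from V6 to V1 is any simple undirected path whose first edge points into V6 (i.e. leaves V6 via a parent).
Parents of V6: {V8, V9}.
Enumerating:
  P1: V6 <- V8 -> V9 -> V1
  P2: V6 <- V9 -> V1
That exhausts the simple backdoor paths. Count: 2.

2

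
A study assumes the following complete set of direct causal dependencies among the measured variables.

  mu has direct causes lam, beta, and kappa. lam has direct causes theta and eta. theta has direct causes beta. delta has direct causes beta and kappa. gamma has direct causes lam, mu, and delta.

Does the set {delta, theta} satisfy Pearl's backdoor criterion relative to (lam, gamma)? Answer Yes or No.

Backdoor paths from lam to gamma (paths whose first edge points into lam):
  P1: lam <- theta <- beta -> delta <- kappa -> mu -> gamma
  P2: lam <- theta <- beta -> delta -> gamma
  P3: lam <- theta <- beta -> mu <- kappa -> delta -> gamma
  P4: lam <- theta <- beta -> mu -> gamma
Condition 1 (no descendant of lam in the set): holds — descendants of lam are {gamma, mu}; none are in {delta, theta}.
Condition 2 (every backdoor path blocked by {delta, theta}):
  P1: blocked at chain node theta ∈ conditioning set.
  P2: blocked at chain node theta ∈ conditioning set.
  P3: blocked at chain node theta ∈ conditioning set.
  P4: blocked at chain node theta ∈ conditioning set.
{delta, theta} satisfies the backdoor criterion.

Yes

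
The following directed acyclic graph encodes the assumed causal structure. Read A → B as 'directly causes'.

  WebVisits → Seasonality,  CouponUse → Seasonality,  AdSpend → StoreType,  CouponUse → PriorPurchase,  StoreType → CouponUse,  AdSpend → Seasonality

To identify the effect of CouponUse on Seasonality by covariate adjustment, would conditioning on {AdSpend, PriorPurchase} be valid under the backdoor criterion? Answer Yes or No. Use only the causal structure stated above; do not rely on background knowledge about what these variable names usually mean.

Backdoor paths from CouponUse to Seasonality (paths whose first edge points into CouponUse):
  P1: CouponUse <- StoreType <- AdSpend -> Seasonality
Condition 1 (no descendant of CouponUse in the set): FAILS — PriorPurchase is a descendant of CouponUse.
Condition 2 (every backdoor path blocked by {AdSpend, PriorPurchase}):
  P1: blocked at fork node AdSpend ∈ conditioning set.
{AdSpend, PriorPurchase} does not satisfy the backdoor criterion.

No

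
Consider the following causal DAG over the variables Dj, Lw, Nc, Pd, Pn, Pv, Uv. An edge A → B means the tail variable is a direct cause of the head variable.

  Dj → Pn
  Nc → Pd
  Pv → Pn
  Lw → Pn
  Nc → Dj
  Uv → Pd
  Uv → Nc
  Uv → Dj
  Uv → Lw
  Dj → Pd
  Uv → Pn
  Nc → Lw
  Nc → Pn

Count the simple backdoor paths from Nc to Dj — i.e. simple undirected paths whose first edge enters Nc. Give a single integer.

A backdoor path from Nc to Dj is any simple undirected path whose first edge points into Nc (i.e. leaves Nc via a parent).
Parents of Nc: {Uv}.
Enumerating:
  P1: Nc <- Uv -> Lw -> Pn <- Dj
  P2: Nc <- Uv -> Dj
  P3: Nc <- Uv -> Pn <- Dj
  P4: Nc <- Uv -> Pd <- Dj
That exhausts the simple backdoor paths. Count: 4.

4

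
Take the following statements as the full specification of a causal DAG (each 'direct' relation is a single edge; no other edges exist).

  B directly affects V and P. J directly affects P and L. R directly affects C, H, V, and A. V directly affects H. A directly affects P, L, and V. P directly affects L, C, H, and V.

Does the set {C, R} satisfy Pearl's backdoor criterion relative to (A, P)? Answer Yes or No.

No

Backdoor paths from A to P (paths whose first edge points into A):
  P1: A <- R -> V <- B -> P
  P2: A <- R -> V <- P
  P3: A <- R -> V -> H <- P
  P4: A <- R -> H <- P
  P5: A <- R -> H <- V <- B -> P
  P6: A <- R -> H <- V <- P
  P7: A <- R -> C <- P
Condition 1 (no descendant of A in the set): FAILS — C is a descendant of A.
Condition 2 (every backdoor path blocked by {C, R}):
  P1: blocked at fork node R ∈ conditioning set.
  P2: blocked at fork node R ∈ conditioning set.
  P3: blocked at fork node R ∈ conditioning set.
  P4: blocked at fork node R ∈ conditioning set.
  P5: blocked at fork node R ∈ conditioning set.
  P6: blocked at fork node R ∈ conditioning set.
  P7: blocked at fork node R ∈ conditioning set.
{C, R} does not satisfy the backdoor criterion.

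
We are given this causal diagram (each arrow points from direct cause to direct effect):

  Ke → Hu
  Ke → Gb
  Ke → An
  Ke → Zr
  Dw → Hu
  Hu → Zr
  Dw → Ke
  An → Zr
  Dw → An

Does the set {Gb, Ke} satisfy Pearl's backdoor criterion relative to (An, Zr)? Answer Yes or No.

No

Backdoor paths from An to Zr (paths whose first edge points into An):
  P1: An <- Dw -> Ke -> Hu -> Zr
  P2: An <- Dw -> Ke -> Zr
  P3: An <- Dw -> Hu <- Ke -> Zr
  P4: An <- Dw -> Hu -> Zr
  P5: An <- Ke <- Dw -> Hu -> Zr
  P6: An <- Ke -> Hu -> Zr
  P7: An <- Ke -> Zr
Condition 1 (no descendant of An in the set): holds — descendants of An are {Zr}; none are in {Gb, Ke}.
Condition 2 (every backdoor path blocked by {Gb, Ke}):
  P1: blocked at chain node Ke ∈ conditioning set.
  P2: blocked at chain node Ke ∈ conditioning set.
  P3: blocked at collider Hu (neither it nor any descendant is in the conditioning set).
  P4: open — no interior node is in the conditioning set.
  P5: blocked at chain node Ke ∈ conditioning set.
  P6: blocked at fork node Ke ∈ conditioning set.
  P7: blocked at fork node Ke ∈ conditioning set.
{Gb, Ke} does not satisfy the backdoor criterion.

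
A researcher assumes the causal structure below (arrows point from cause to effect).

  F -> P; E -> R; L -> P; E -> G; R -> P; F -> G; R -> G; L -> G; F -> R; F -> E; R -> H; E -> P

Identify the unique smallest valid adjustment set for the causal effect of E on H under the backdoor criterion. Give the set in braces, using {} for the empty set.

Variables eligible for adjustment (non-descendants of E, excluding E and H): {F, L}.
Backdoor paths from E to H:
  P1: E <- F -> R -> H
  P2: E <- F -> G <- L -> P <- R -> H
  P3: E <- F -> G <- R -> H
  P4: E <- F -> P <- L -> G <- R -> H
  P5: E <- F -> P <- R -> H
The empty set is not sufficient: P1 (E <- F -> R -> H) has no collider blocking it and no conditioned non-collider, so it is open.
Try {F}:
  P1: blocked at fork node F ∈ conditioning set.
  P2: blocked at fork node F ∈ conditioning set.
  P3: blocked at fork node F ∈ conditioning set.
  P4: blocked at fork node F ∈ conditioning set.
  P5: blocked at fork node F ∈ conditioning set.
{F} contains no descendant of E and blocks every backdoor path.
No other singleton works — e.g. {L} leaves P1 open — so {F} is the unique smallest valid adjustment set.

{F}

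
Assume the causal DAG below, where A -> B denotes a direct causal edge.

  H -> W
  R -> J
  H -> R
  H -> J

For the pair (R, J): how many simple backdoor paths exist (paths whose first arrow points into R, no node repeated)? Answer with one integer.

A backdoor path from R to J is any simple undirected path whose first edge points into R (i.e. leaves R via a parent).
Parents of R: {H}.
Enumerating:
  P1: R <- H -> J
That exhausts the simple backdoor paths. Count: 1.

1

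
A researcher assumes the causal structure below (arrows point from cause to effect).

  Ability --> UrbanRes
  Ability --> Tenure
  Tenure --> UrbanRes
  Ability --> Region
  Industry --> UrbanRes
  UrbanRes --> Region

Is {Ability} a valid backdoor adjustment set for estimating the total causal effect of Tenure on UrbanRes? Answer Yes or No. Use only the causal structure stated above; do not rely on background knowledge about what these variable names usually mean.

Backdoor paths from Tenure to UrbanRes (paths whose first edge points into Tenure):
  P1: Tenure <- Ability -> UrbanRes
  P2: Tenure <- Ability -> Region <- UrbanRes
Condition 1 (no descendant of Tenure in the set): holds — descendants of Tenure are {Region, UrbanRes}; none are in {Ability}.
Condition 2 (every backdoor path blocked by {Ability}):
  P1: blocked at fork node Ability ∈ conditioning set.
  P2: blocked at fork node Ability ∈ conditioning set.
{Ability} satisfies the backdoor criterion.

Yes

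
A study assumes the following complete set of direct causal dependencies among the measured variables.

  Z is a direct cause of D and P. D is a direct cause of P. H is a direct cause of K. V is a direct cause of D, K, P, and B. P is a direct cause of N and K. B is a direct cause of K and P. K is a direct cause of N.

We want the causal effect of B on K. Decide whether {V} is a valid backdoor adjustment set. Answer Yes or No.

Backdoor paths from B to K (paths whose first edge points into B):
  P1: B <- V -> D <- Z -> P -> K
  P2: B <- V -> D <- Z -> P -> N <- K
  P3: B <- V -> D -> P -> K
  P4: B <- V -> D -> P -> N <- K
  P5: B <- V -> P -> K
  P6: B <- V -> P -> N <- K
  P7: B <- V -> K
Condition 1 (no descendant of B in the set): holds — descendants of B are {K, N, P}; none are in {V}.
Condition 2 (every backdoor path blocked by {V}):
  P1: blocked at fork node V ∈ conditioning set.
  P2: blocked at fork node V ∈ conditioning set.
  P3: blocked at fork node V ∈ conditioning set.
  P4: blocked at fork node V ∈ conditioning set.
  P5: blocked at fork node V ∈ conditioning set.
  P6: blocked at fork node V ∈ conditioning set.
  P7: blocked at fork node V ∈ conditioning set.
{V} satisfies the backdoor criterion.

Yes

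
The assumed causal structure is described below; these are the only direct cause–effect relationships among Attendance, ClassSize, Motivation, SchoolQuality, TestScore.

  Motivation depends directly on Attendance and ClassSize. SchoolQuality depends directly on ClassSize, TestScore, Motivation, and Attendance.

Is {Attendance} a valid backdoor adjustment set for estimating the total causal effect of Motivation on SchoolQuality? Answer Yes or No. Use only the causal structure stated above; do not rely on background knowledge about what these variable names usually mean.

Backdoor paths from Motivation to SchoolQuality (paths whose first edge points into Motivation):
  P1: Motivation <- Attendance -> SchoolQuality
  P2: Motivation <- ClassSize -> SchoolQuality
Condition 1 (no descendant of Motivation in the set): holds — descendants of Motivation are {SchoolQuality}; none are in {Attendance}.
Condition 2 (every backdoor path blocked by {Attendance}):
  P1: blocked at fork node Attendance ∈ conditioning set.
  P2: open — no interior node is in the conditioning set.
{Attendance} does not satisfy the backdoor criterion.

No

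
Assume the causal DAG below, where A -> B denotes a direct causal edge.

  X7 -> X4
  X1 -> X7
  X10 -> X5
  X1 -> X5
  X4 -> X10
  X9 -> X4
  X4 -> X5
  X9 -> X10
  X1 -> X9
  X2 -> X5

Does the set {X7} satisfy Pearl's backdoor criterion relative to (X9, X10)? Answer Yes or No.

Backdoor paths from X9 to X10 (paths whose first edge points into X9):
  P1: X9 <- X1 -> X7 -> X4 -> X10
  P2: X9 <- X1 -> X7 -> X4 -> X5 <- X10
  P3: X9 <- X1 -> X5 <- X4 -> X10
  P4: X9 <- X1 -> X5 <- X10
Condition 1 (no descendant of X9 in the set): holds — descendants of X9 are {X10, X4, X5}; none are in {X7}.
Condition 2 (every backdoor path blocked by {X7}):
  P1: blocked at chain node X7 ∈ conditioning set.
  P2: blocked at chain node X7 ∈ conditioning set.
  P3: blocked at collider X5 (neither it nor any descendant is in the conditioning set).
  P4: blocked at collider X5 (neither it nor any descendant is in the conditioning set).
{X7} satisfies the backdoor criterion.

Yes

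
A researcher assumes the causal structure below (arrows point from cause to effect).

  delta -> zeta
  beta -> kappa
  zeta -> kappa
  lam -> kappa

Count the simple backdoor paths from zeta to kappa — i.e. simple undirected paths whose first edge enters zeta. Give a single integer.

0

A backdoor path from zeta to kappa is any simple undirected path whose first edge points into zeta (i.e. leaves zeta via a parent).
Parents of zeta: {delta}.
No simple path from any parent of zeta reaches kappa without revisiting zeta, so there are no backdoor paths.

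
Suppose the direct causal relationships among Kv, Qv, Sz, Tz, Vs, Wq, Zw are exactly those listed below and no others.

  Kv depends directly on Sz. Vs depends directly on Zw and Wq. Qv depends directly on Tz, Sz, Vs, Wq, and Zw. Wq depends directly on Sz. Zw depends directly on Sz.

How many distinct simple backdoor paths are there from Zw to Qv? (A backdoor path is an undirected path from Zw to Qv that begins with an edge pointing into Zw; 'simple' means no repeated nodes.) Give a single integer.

A backdoor path from Zw to Qv is any simple undirected path whose first edge points into Zw (i.e. leaves Zw via a parent).
Parents of Zw: {Sz}.
Enumerating:
  P1: Zw <- Sz -> Wq -> Vs -> Qv
  P2: Zw <- Sz -> Wq -> Qv
  P3: Zw <- Sz -> Qv
That exhausts the simple backdoor paths. Count: 3.

3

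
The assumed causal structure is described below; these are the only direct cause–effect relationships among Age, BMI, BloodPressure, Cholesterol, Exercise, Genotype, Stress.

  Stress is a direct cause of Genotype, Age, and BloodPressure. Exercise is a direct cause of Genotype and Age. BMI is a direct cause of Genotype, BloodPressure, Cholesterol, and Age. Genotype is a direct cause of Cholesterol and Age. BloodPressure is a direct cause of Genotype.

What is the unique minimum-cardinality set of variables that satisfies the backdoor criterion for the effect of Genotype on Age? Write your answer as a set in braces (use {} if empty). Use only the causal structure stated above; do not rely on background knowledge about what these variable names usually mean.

Variables eligible for adjustment (non-descendants of Genotype, excluding Genotype and Age): {BMI, BloodPressure, Exercise, Stress}.
Backdoor paths from Genotype to Age:
  P1: Genotype <- Exercise -> Age
  P2: Genotype <- Stress -> BloodPressure <- BMI -> Age
  P3: Genotype <- Stress -> Age
  P4: Genotype <- BMI -> BloodPressure <- Stress -> Age
  P5: Genotype <- BMI -> Age
  P6: Genotype <- BloodPressure <- Stress -> Age
  P7: Genotype <- BloodPressure <- BMI -> Age
The empty set is not sufficient: P1 (Genotype <- Exercise -> Age) has no collider blocking it and no conditioned non-collider, so it is open.
Try {BMI, Exercise, Stress}:
  P1: blocked at fork node Exercise ∈ conditioning set.
  P2: blocked at fork node Stress ∈ conditioning set.
  P3: blocked at fork node Stress ∈ conditioning set.
  P4: blocked at fork node BMI ∈ conditioning set.
  P5: blocked at fork node BMI ∈ conditioning set.
  P6: blocked at fork node Stress ∈ conditioning set.
  P7: blocked at fork node BMI ∈ conditioning set.
{BMI, Exercise, Stress} contains no descendant of Genotype and blocks every backdoor path.
Every element of {BMI, Exercise, Stress} is needed (dropping BMI leaves P5 open; dropping Exercise leaves P1 open; dropping Stress leaves P3 open), so no proper subset is valid.
Among all size-3 subsets of the eligible variables, only {BMI, Exercise, Stress} blocks every backdoor path, so it is the unique smallest valid adjustment set.

{BMI, Exercise, Stress}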